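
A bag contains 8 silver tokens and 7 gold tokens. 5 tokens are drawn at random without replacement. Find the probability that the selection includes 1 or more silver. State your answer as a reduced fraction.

142/143

There are C(15,5) = 3003 ways to choose the 5.
Favorable selections (1 or more silver): C(8,1)·C(7,4) + C(8,2)·C(7,3) + C(8,3)·C(7,2) + C(8,4)·C(7,1) + C(8,5)·C(7,0) = 280 + 980 + 1176 + 490 + 56 = 2982.
Probability = 2982/3003 = 142/143.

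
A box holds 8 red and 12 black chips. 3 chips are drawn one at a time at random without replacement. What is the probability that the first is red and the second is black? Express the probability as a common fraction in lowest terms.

Multiply the conditional probabilities at each draw: 8/20 · 12/19 = 96/380 = 24/95.

24/95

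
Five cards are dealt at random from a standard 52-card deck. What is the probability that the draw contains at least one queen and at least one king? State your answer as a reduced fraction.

There are C(52,5) = 2598960 possible draws.
By inclusion-exclusion on the complements, draws missing all queens or all kings: C(48,5) + C(48,5) − C(44,5) = 1712304 + 1712304 − 1086008 = 2338600.
So draws with at least one of each: 2598960 − 2338600 = 260360, probability 260360/2598960 = 6509/64974.

6509/64974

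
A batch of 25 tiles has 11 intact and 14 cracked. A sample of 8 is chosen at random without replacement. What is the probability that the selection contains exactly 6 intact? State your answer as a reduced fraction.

1274/32775

The sample space is all 8-subsets of the 25: C(25,8) = 1081575.
Selections with exactly 6 intact: choose 6 of the 11 intact and 2 of the 14 cracked, C(11,6)·C(14,2) = 462·91 = 42042.
Probability = 42042/1081575 = 1274/32775.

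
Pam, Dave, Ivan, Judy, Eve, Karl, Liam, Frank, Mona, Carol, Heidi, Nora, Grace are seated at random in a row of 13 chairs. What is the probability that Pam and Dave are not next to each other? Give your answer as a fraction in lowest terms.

11/13

There are 13! = 6227020800 arrangements.
Arrangements with Pam and Dave adjacent: 2·12! = 958003200.
So not adjacent: 6227020800 − 958003200 = 5269017600, probability 5269017600/6227020800 = 11/13.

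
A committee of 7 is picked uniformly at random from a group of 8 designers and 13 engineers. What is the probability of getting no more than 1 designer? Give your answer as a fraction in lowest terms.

429/3230

Total selections: C(21,7) = 116280.
Favorable selections (no more than 1 designer): C(8,0)·C(13,7) + C(8,1)·C(13,6) = 1716 + 13728 = 15444.
Probability = 15444/116280 = 429/3230.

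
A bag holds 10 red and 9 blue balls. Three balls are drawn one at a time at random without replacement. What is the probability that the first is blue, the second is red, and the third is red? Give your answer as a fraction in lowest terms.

Multiply the conditional probabilities at each draw: 9/19 · 10/18 · 9/17 = 810/5814 = 45/323.

45/323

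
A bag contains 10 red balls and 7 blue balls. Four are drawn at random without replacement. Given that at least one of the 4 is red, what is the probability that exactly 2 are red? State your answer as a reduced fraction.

Work in counts. Selections with at least one red: C(17,4) − C(7,4) = 2380 − 35 = 2345.
Of those, selections where exactly 2 are red: C(10,2)·C(7,2) = 45·21 = 945.
Conditional probability = 945/2345 = 27/67.

27/67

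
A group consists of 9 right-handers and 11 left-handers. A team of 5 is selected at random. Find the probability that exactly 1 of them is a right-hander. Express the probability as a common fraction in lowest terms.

495/2584

Total number of selections: C(20,5) = 15504.
Selections with exactly 1 right-hander: choose 1 of the 9 right-handers and 4 of the 11 left-handers, C(9,1)·C(11,4) = 9·330 = 2970.
Probability = 2970/15504 = 495/2584.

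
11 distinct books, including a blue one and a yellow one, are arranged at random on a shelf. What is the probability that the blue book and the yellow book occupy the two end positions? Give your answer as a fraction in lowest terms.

1/55

There are 11! = 39916800 arrangements.
Place the blue book and the yellow book at the ends in 2 ways, arrange the remaining 9 in 9! = 362880 ways: 2·362880 = 725760.
Probability = 725760/39916800 = 1/55.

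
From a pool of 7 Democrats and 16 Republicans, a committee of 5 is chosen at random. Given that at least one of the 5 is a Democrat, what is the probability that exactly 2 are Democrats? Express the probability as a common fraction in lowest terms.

Work in counts. Selections with at least one Democrat: C(23,5) − C(16,5) = 33649 − 4368 = 29281.
Of those, selections where exactly 2 are Democrats: C(7,2)·C(16,3) = 21·560 = 11760.
Conditional probability = 11760/29281 = 1680/4183.

1680/4183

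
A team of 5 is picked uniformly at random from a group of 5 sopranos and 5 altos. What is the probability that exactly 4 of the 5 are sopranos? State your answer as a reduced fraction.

25/252

Total number of selections: C(10,5) = 252.
Selections with exactly 4 sopranos: choose 4 of the 5 sopranos and 1 of the 5 altos, C(5,4)·C(5,1) = 5·5 = 25.
Probability = 25/252.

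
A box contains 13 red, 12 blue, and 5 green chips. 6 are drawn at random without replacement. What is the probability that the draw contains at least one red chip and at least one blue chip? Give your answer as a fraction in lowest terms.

1237/1305

There are C(30,6) = 593775 possible draws.
By inclusion-exclusion on the complements, draws missing all red or all blue: C(17,6) + C(18,6) − C(5,6) = 12376 + 18564 − 0 = 30940.
So draws with at least one of each: 593775 − 30940 = 562835, probability 562835/593775 = 1237/1305.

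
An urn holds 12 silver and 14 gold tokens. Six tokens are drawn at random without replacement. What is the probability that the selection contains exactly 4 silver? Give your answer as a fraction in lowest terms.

Total number of selections: C(26,6) = 230230.
Selections with exactly 4 silver: choose 4 of the 12 silver and 2 of the 14 gold, C(12,4)·C(14,2) = 495·91 = 45045.
Probability = 45045/230230 = 9/46.

9/46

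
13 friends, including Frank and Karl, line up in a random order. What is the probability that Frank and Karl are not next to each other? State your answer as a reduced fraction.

There are 13! = 6227020800 arrangements.
Arrangements with Frank and Karl adjacent: 2·12! = 958003200.
So not adjacent: 6227020800 − 958003200 = 5269017600, probability 5269017600/6227020800 = 11/13.

11/13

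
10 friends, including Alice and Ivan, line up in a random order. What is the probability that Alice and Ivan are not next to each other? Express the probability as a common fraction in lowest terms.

4/5

There are 10! = 3628800 arrangements.
Arrangements with Alice and Ivan adjacent: 2·9! = 725760.
So not adjacent: 3628800 − 725760 = 2903040, probability 2903040/3628800 = 4/5.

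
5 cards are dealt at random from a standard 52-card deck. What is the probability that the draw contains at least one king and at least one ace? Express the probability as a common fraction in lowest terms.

There are C(52,5) = 2598960 possible draws.
By inclusion-exclusion on the complements, draws missing all kings or all aces: C(48,5) + C(48,5) − C(44,5) = 1712304 + 1712304 − 1086008 = 2338600.
So draws with at least one of each: 2598960 − 2338600 = 260360, probability 260360/2598960 = 6509/64974.

6509/64974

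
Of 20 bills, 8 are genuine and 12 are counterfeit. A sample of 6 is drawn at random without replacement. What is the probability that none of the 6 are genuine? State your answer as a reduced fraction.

77/3230

There are C(20,6) = 38760 possible selections.
Selections with no genuine (all counterfeit): C(12,6) = 924.
Probability = 924/38760 = 77/3230.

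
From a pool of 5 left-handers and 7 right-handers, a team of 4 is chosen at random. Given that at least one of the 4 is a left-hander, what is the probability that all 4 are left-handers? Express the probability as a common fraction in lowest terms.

1/92

Work in counts. Selections with at least one left-hander: C(12,4) − C(7,4) = 495 − 35 = 460.
Of those, selections where all 4 are left-handers: C(5,4) = 5.
Conditional probability = 5/460 = 1/92.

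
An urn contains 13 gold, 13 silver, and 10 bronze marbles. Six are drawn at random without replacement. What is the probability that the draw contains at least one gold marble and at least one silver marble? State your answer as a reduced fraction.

20787/23188

There are C(36,6) = 1947792 possible draws.
By inclusion-exclusion on the complements, draws missing all gold or all silver: C(23,6) + C(23,6) − C(10,6) = 100947 + 100947 − 210 = 201684.
So draws with at least one of each: 1947792 − 201684 = 1746108, probability 1746108/1947792 = 20787/23188.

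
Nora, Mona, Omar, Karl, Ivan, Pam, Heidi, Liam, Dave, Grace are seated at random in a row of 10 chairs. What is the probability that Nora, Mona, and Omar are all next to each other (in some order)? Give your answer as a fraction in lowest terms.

There are 10! = 3628800 arrangements.
Treat the three as one block: 8! placements × 3! orders within the block = 40320·6 = 241920.
Probability = 241920/3628800 = 1/15.

1/15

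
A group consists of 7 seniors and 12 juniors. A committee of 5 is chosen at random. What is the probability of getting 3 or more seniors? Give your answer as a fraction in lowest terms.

917/3876

Total selections: C(19,5) = 11628.
Favorable selections (3 or more seniors): C(7,3)·C(12,2) + C(7,4)·C(12,1) + C(7,5)·C(12,0) = 2310 + 420 + 21 = 2751.
Probability = 2751/11628 = 917/3876.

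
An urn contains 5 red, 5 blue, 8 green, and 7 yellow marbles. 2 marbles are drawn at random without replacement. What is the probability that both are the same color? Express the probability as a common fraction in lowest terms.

There are C(25,2) = 300 ways to draw 2 marbles.
All same color: C(5,2) + C(5,2) + C(8,2) + C(7,2) = 10 + 10 + 28 + 21 = 69.
Probability = 69/300 = 23/100.

23/100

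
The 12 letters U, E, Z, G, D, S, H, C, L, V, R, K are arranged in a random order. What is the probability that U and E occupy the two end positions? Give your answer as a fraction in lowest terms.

1/66

There are 12! = 479001600 arrangements.
Place U and E at the ends in 2 ways, arrange the remaining 10 in 10! = 3628800 ways: 2·3628800 = 7257600.
Probability = 7257600/479001600 = 1/66.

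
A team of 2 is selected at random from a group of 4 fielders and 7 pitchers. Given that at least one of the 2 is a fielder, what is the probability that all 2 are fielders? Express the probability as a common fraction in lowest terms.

3/17

Work in counts. Selections with at least one fielder: C(11,2) − C(7,2) = 55 − 21 = 34.
Of those, selections where all 2 are fielders: C(4,2) = 6.
Conditional probability = 6/34 = 3/17.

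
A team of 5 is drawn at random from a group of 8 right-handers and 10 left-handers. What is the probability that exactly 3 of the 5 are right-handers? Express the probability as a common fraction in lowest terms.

5/17

The sample space is all 5-subsets of the 18: C(18,5) = 8568.
Selections with exactly 3 right-handers: choose 3 of the 8 right-handers and 2 of the 10 left-handers, C(8,3)·C(10,2) = 56·45 = 2520.
Probability = 2520/8568 = 5/17.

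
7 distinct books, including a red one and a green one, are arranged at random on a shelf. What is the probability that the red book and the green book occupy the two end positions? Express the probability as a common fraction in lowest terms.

There are 7! = 5040 arrangements.
Place the red book and the green book at the ends in 2 ways, arrange the remaining 5 in 5! = 120 ways: 2·120 = 240.
Probability = 240/5040 = 1/21.

1/21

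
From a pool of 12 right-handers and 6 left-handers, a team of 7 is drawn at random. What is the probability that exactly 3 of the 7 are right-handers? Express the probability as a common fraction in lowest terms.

275/2652

Total number of selections: C(18,7) = 31824.
Selections with exactly 3 right-handers: choose 3 of the 12 right-handers and 4 of the 6 left-handers, C(12,3)·C(6,4) = 220·15 = 3300.
Probability = 3300/31824 = 275/2652.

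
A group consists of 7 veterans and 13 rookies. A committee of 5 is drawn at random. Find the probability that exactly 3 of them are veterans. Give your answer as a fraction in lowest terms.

There are C(20,5) = 15504 ways to choose 5 from 20.
Selections with exactly 3 veterans: choose 3 of the 7 veterans and 2 of the 13 rookies, C(7,3)·C(13,2) = 35·78 = 2730.
Probability = 2730/15504 = 455/2584.

455/2584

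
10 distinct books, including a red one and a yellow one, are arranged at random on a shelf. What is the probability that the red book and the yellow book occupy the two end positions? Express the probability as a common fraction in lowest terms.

1/45

There are 10! = 3628800 arrangements.
Place the red book and the yellow book at the ends in 2 ways, arrange the remaining 8 in 8! = 40320 ways: 2·40320 = 80640.
Probability = 80640/3628800 = 1/45.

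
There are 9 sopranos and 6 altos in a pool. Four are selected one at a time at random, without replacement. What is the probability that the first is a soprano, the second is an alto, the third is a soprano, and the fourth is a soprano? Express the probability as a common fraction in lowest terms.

Multiply the conditional probabilities at each draw: 9/15 · 6/14 · 8/13 · 7/12 = 3024/32760 = 6/65.

6/65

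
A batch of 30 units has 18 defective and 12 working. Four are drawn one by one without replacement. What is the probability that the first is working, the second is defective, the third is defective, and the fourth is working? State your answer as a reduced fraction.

Multiply the conditional probabilities at each draw: 12/30 · 18/29 · 17/28 · 11/27 = 40392/657720 = 187/3045.

187/3045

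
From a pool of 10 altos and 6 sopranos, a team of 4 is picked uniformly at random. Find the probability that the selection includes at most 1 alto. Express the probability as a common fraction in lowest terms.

43/364

Total selections: C(16,4) = 1820.
Favorable selections (at most 1 alto): C(10,0)·C(6,4) + C(10,1)·C(6,3) = 15 + 200 = 215.
Probability = 215/1820 = 43/364.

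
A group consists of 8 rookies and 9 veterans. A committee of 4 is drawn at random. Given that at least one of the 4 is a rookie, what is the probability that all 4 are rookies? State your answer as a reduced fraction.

Work in counts. Selections with at least one rookie: C(17,4) − C(9,4) = 2380 − 126 = 2254.
Of those, selections where all 4 are rookies: C(8,4) = 70.
Conditional probability = 70/2254 = 5/161.

5/161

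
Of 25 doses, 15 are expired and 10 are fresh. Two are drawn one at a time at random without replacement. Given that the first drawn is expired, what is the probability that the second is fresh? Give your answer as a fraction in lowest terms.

After removing one expired, 24 remain: 14 expired and 10 fresh.
So the probability the next is fresh is 10/24 = 5/12.

5/12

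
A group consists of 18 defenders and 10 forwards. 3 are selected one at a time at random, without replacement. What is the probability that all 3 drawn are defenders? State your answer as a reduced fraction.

68/273

Multiply the conditional probabilities at each draw: 18/28 · 17/27 · 16/26 = 4896/19656 = 68/273.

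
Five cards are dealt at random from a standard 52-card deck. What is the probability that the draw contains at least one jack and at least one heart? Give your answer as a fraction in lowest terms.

There are C(52,5) = 2598960 possible draws.
By inclusion-exclusion on the complements, draws missing all jacks or all hearts: C(48,5) + C(39,5) − C(36,5) = 1712304 + 575757 − 376992 = 1911069.
So draws with at least one of each: 2598960 − 1911069 = 687891, probability 687891/2598960 = 229297/866320.

229297/866320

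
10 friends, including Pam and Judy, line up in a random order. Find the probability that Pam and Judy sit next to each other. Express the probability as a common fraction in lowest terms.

There are 10! = 3628800 arrangements.
Treat Pam and Judy as a block: 9! arrangements of the blocks × 2 orders within the block = 2·362880 = 725760.
Probability = 725760/3628800 = 1/5.

1/5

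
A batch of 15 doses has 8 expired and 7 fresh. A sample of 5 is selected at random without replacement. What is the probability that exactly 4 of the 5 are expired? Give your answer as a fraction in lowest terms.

Total number of selections: C(15,5) = 3003.
Selections with exactly 4 expired: choose 4 of the 8 expired and 1 of the 7 fresh, C(8,4)·C(7,1) = 70·7 = 490.
Probability = 490/3003 = 70/429.

70/429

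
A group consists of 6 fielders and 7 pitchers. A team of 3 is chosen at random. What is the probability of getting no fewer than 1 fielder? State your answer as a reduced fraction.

251/286

There are C(13,3) = 286 ways to choose the 3.
The complement is all 3 are pitchers: C(7,3) = 35.
Probability = 1 − 35/286 = 251/286.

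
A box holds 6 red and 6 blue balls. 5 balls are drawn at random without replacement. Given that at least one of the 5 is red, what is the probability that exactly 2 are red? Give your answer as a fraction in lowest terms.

50/131

Work in counts. Selections with at least one red: C(12,5) − C(6,5) = 792 − 6 = 786.
Of those, selections where exactly 2 are red: C(6,2)·C(6,3) = 15·20 = 300.
Conditional probability = 300/786 = 50/131.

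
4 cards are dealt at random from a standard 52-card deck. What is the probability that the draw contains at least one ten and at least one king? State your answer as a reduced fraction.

1332/20825

There are C(52,4) = 270725 possible draws.
By inclusion-exclusion on the complements, draws missing all tens or all kings: C(48,4) + C(48,4) − C(44,4) = 194580 + 194580 − 135751 = 253409.
So draws with at least one of each: 270725 − 253409 = 17316, probability 17316/270725 = 1332/20825.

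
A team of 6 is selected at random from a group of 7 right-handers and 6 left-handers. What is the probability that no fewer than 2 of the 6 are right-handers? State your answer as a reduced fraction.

1673/1716

Total selections: C(13,6) = 1716.
Favorable selections (no fewer than 2 right-handers): C(7,2)·C(6,4) + C(7,3)·C(6,3) + C(7,4)·C(6,2) + C(7,5)·C(6,1) + C(7,6)·C(6,0) = 315 + 700 + 525 + 126 + 7 = 1673.
Probability = 1673/1716.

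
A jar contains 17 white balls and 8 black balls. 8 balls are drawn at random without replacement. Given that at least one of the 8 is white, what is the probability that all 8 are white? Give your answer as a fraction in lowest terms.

Work in counts. Selections with at least one white: C(25,8) − C(8,8) = 1081575 − 1 = 1081574.
Of those, selections where all 8 are white: C(17,8) = 24310.
Conditional probability = 24310/1081574 = 55/2447.

55/2447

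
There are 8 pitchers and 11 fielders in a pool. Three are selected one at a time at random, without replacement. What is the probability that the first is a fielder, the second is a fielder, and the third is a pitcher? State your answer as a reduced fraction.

Multiply the conditional probabilities at each draw: 11/19 · 10/18 · 8/17 = 880/5814 = 440/2907.

440/2907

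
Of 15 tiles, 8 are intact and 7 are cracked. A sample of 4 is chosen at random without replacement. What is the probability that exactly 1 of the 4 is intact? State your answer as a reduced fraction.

The sample space is all 4-subsets of the 15: C(15,4) = 1365.
Selections with exactly 1 intact: choose 1 of the 8 intact and 3 of the 7 cracked, C(8,1)·C(7,3) = 8·35 = 280.
Probability = 280/1365 = 8/39.

8/39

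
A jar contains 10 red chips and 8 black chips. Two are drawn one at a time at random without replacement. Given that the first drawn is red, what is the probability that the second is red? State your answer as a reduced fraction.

9/17

After removing one red, 17 remain: 9 red and 8 black.
So the probability the next is red is 9/17.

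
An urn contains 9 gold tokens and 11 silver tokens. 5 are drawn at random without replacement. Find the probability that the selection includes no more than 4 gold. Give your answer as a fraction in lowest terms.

2563/2584

Total selections: C(20,5) = 15504.
Favorable selections (no more than 4 gold): C(9,0)·C(11,5) + C(9,1)·C(11,4) + C(9,2)·C(11,3) + C(9,3)·C(11,2) + C(9,4)·C(11,1) = 462 + 2970 + 5940 + 4620 + 1386 = 15378.
Probability = 15378/15504 = 2563/2584.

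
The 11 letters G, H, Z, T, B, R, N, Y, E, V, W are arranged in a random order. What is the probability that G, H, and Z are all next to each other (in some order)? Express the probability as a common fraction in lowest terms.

3/55

There are 11! = 39916800 arrangements.
Treat the three as one block: 9! placements × 3! orders within the block = 362880·6 = 2177280.
Probability = 2177280/39916800 = 3/55.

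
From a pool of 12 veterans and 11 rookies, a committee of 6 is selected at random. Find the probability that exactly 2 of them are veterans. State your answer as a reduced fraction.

There are C(23,6) = 100947 ways to choose 6 from 23.
Selections with exactly 2 veterans: choose 2 of the 12 veterans and 4 of the 11 rookies, C(12,2)·C(11,4) = 66·330 = 21780.
Probability = 21780/100947 = 660/3059.

660/3059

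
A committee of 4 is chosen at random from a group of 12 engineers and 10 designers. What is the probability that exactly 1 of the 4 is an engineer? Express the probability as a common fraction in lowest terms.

288/1463

The sample space is all 4-subsets of the 22: C(22,4) = 7315.
Selections with exactly 1 engineer: choose 1 of the 12 engineers and 3 of the 10 designers, C(12,1)·C(10,3) = 12·120 = 1440.
Probability = 1440/7315 = 288/1463.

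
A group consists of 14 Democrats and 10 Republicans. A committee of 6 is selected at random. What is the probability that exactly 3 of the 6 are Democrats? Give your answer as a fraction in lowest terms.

1560/4807

The sample space is all 6-subsets of the 24: C(24,6) = 134596.
Selections with exactly 3 Democrats: choose 3 of the 14 Democrats and 3 of the 10 Republicans, C(14,3)·C(10,3) = 364·120 = 43680.
Probability = 43680/134596 = 1560/4807.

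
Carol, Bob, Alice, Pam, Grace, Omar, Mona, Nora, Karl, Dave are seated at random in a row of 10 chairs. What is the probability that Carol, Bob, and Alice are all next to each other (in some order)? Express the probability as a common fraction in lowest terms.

1/15

There are 10! = 3628800 arrangements.
Treat the three as one block: 8! placements × 3! orders within the block = 40320·6 = 241920.
Probability = 241920/3628800 = 1/15.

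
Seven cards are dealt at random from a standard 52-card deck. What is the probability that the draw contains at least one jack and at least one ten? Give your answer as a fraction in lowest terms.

3105873/16723070

There are C(52,7) = 133784560 possible draws.
By inclusion-exclusion on the complements, draws missing all jacks or all tens: C(48,7) + C(48,7) − C(44,7) = 73629072 + 73629072 − 38320568 = 108937576.
So draws with at least one of each: 133784560 − 108937576 = 24846984, probability 24846984/133784560 = 3105873/16723070.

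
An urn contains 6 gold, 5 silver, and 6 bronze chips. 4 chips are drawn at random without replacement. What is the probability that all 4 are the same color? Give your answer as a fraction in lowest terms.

1/68

There are C(17,4) = 2380 ways to draw 4 chips.
All same color: C(6,4) + C(5,4) + C(6,4) = 15 + 5 + 15 = 35.
Probability = 35/2380 = 1/68.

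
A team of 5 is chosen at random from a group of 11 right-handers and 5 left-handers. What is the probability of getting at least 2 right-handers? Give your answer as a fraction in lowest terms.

77/78

Total selections: C(16,5) = 4368.
Favorable selections (at least 2 right-handers): C(11,2)·C(5,3) + C(11,3)·C(5,2) + C(11,4)·C(5,1) + C(11,5)·C(5,0) = 550 + 1650 + 1650 + 462 = 4312.
Probability = 4312/4368 = 77/78.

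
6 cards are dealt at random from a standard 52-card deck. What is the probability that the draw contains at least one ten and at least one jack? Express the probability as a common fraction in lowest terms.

718637/5089630

There are C(52,6) = 20358520 possible draws.
By inclusion-exclusion on the complements, draws missing all tens or all jacks: C(48,6) + C(48,6) − C(44,6) = 12271512 + 12271512 − 7059052 = 17483972.
So draws with at least one of each: 20358520 − 17483972 = 2874548, probability 2874548/20358520 = 718637/5089630.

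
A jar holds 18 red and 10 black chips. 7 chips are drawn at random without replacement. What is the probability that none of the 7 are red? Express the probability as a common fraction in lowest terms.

There are C(28,7) = 1184040 possible selections.
Selections with no red (all black): C(10,7) = 120.
Probability = 120/1184040 = 1/9867.

1/9867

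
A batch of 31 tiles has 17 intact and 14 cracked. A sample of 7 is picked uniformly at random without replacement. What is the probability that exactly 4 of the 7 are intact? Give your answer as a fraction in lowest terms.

There are C(31,7) = 2629575 ways to choose 7 from 31.
Selections with exactly 4 intact: choose 4 of the 17 intact and 3 of the 14 cracked, C(17,4)·C(14,3) = 2380·364 = 866320.
Probability = 866320/2629575 = 13328/40455.

13328/40455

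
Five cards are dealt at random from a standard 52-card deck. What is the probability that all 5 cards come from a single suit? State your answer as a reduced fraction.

33/16660

There are C(52,5) = 2598960 possible 5-card hands.
Hands of one suit: 4 suits × C(13,5) = 4·1287 = 5148.
Probability = 5148/2598960 = 33/16660.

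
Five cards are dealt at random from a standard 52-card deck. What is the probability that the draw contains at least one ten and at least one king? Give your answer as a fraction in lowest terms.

There are C(52,5) = 2598960 possible draws.
By inclusion-exclusion on the complements, draws missing all tens or all kings: C(48,5) + C(48,5) − C(44,5) = 1712304 + 1712304 − 1086008 = 2338600.
So draws with at least one of each: 2598960 − 2338600 = 260360, probability 260360/2598960 = 6509/64974.

6509/64974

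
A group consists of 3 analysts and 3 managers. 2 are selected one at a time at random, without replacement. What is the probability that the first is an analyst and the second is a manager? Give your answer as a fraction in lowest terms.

Multiply the conditional probabilities at each draw: 3/6 · 3/5 = 9/30 = 3/10.

3/10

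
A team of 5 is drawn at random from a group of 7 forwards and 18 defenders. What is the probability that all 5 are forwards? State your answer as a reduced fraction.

There are C(25,5) = 53130 possible selections.
Selections with all forwards: C(7,5) = 21.
Probability = 21/53130 = 1/2530.

1/2530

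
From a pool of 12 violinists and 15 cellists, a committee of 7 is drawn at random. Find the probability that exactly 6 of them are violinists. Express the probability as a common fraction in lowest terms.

The sample space is all 7-subsets of the 27: C(27,7) = 888030.
Selections with exactly 6 violinists: choose 6 of the 12 violinists and 1 of the 15 cellists, C(12,6)·C(15,1) = 924·15 = 13860.
Probability = 13860/888030 = 14/897.

14/897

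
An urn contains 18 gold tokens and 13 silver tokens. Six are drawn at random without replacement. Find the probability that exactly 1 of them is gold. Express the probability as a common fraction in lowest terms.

The sample space is all 6-subsets of the 31: C(31,6) = 736281.
Selections with exactly 1 gold: choose 1 of the 18 gold and 5 of the 13 silver, C(18,1)·C(13,5) = 18·1287 = 23166.
Probability = 23166/736281 = 198/6293.

198/6293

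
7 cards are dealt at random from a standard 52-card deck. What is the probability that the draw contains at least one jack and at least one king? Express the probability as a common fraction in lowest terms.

There are C(52,7) = 133784560 possible draws.
By inclusion-exclusion on the complements, draws missing all jacks or all kings: C(48,7) + C(48,7) − C(44,7) = 73629072 + 73629072 − 38320568 = 108937576.
So draws with at least one of each: 133784560 − 108937576 = 24846984, probability 24846984/133784560 = 3105873/16723070.

3105873/16723070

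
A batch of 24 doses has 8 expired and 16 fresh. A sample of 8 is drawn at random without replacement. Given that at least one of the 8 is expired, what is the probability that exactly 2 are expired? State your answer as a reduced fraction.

20384/65691

Work in counts. Selections with at least one expired: C(24,8) − C(16,8) = 735471 − 12870 = 722601.
Of those, selections where exactly 2 are expired: C(8,2)·C(16,6) = 28·8008 = 224224.
Conditional probability = 224224/722601 = 20384/65691.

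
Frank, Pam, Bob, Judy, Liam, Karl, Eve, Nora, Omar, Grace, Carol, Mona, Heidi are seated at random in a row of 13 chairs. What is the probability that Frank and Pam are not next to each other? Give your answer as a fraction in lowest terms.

11/13

There are 13! = 6227020800 arrangements.
Arrangements with Frank and Pam adjacent: 2·12! = 958003200.
So not adjacent: 6227020800 − 958003200 = 5269017600, probability 5269017600/6227020800 = 11/13.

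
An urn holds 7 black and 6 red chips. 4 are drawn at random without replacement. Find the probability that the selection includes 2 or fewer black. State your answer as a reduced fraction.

94/143

Total selections: C(13,4) = 715.
Favorable selections (2 or fewer black): C(7,0)·C(6,4) + C(7,1)·C(6,3) + C(7,2)·C(6,2) = 15 + 140 + 315 = 470.
Probability = 470/715 = 94/143.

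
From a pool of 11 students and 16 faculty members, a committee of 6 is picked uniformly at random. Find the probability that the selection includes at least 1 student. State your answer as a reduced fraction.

Total selections: C(27,6) = 296010.
Favorable selections (at least 1 student): C(11,1)·C(16,5) + C(11,2)·C(16,4) + C(11,3)·C(16,3) + C(11,4)·C(16,2) + C(11,5)·C(16,1) + C(11,6)·C(16,0) = 48048 + 100100 + 92400 + 39600 + 7392 + 462 = 288002.
Probability = 288002/296010 = 1007/1035.

1007/1035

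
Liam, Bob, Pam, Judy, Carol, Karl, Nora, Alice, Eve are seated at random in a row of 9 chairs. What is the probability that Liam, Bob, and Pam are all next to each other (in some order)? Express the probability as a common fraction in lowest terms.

1/12

There are 9! = 362880 arrangements.
Treat the three as one block: 7! placements × 3! orders within the block = 5040·6 = 30240.
Probability = 30240/362880 = 1/12.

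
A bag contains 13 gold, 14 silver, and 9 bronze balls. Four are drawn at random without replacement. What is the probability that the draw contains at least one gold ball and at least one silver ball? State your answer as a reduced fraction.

There are C(36,4) = 58905 possible draws.
By inclusion-exclusion on the complements, draws missing all gold or all silver: C(23,4) + C(22,4) − C(9,4) = 8855 + 7315 − 126 = 16044.
So draws with at least one of each: 58905 − 16044 = 42861, probability 42861/58905 = 2041/2805.

2041/2805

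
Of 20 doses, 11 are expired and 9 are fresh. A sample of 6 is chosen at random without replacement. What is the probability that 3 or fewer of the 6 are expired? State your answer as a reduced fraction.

371/646

Total selections: C(20,6) = 38760.
Count the complement (more than 3 expired): C(11,4)·C(9,2) + C(11,5)·C(9,1) + C(11,6)·C(9,0) = 11880 + 4158 + 462 = 16500.
Probability = 1 − 16500/38760 = 22260/38760 = 371/646.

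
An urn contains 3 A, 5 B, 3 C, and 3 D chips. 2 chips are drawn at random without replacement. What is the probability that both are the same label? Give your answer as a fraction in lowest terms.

19/91

There are C(14,2) = 91 ways to draw 2 chips.
All same label: C(3,2) + C(5,2) + C(3,2) + C(3,2) = 3 + 10 + 3 + 3 = 19.
Probability = 19/91.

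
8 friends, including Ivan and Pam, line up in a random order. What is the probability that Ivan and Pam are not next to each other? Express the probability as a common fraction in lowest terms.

3/4

There are 8! = 40320 arrangements.
Arrangements with Ivan and Pam adjacent: 2·7! = 10080.
So not adjacent: 40320 − 10080 = 30240, probability 30240/40320 = 3/4.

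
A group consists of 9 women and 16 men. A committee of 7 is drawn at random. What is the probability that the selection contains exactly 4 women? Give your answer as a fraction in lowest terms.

3528/24035

There are C(25,7) = 480700 ways to choose 7 from 25.
Selections with exactly 4 women: choose 4 of the 9 women and 3 of the 16 men, C(9,4)·C(16,3) = 126·560 = 70560.
Probability = 70560/480700 = 3528/24035.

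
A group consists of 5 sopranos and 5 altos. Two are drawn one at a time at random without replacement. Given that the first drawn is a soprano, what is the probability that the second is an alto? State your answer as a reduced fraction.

After removing one soprano, 9 remain: 4 sopranos and 5 altos.
So the probability the next is an alto is 5/9.

5/9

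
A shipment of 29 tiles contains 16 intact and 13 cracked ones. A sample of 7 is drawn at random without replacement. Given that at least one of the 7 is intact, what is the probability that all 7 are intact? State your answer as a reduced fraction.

Work in counts. Selections with at least one intact: C(29,7) − C(13,7) = 1560780 − 1716 = 1559064.
Of those, selections where all 7 are intact: C(16,7) = 11440.
Conditional probability = 11440/1559064 = 110/14991.

110/14991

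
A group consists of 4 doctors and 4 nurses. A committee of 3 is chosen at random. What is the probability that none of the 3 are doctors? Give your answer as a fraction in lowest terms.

There are C(8,3) = 56 possible selections.
Selections with no doctors (all nurses): C(4,3) = 4.
Probability = 4/56 = 1/14.

1/14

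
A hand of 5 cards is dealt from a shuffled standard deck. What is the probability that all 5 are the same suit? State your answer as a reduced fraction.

There are C(52,5) = 2598960 possible 5-card hands.
Hands of one suit: 4 suits × C(13,5) = 4·1287 = 5148.
Probability = 5148/2598960 = 33/16660.

33/16660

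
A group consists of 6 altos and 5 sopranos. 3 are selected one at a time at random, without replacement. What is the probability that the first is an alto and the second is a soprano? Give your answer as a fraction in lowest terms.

Multiply the conditional probabilities at each draw: 6/11 · 5/10 = 30/110 = 3/11.

3/11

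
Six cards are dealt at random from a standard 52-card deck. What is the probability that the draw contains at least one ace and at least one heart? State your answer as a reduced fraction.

6772177/20358520

There are C(52,6) = 20358520 possible draws.
By inclusion-exclusion on the complements, draws missing all aces or all hearts: C(48,6) + C(39,6) − C(36,6) = 12271512 + 3262623 − 1947792 = 13586343.
So draws with at least one of each: 20358520 − 13586343 = 6772177, probability 6772177/20358520.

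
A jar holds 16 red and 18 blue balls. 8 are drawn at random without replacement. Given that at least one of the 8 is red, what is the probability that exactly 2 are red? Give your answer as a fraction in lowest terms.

Work in counts. Selections with at least one red: C(34,8) − C(18,8) = 18156204 − 43758 = 18112446.
Of those, selections where exactly 2 are red: C(16,2)·C(18,6) = 120·18564 = 2227680.
Conditional probability = 2227680/18112446 = 7280/59191.

7280/59191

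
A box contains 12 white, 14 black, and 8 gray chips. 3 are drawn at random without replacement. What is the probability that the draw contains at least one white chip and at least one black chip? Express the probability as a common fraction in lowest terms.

105/187

There are C(34,3) = 5984 possible draws.
By inclusion-exclusion on the complements, draws missing all white or all black: C(22,3) + C(20,3) − C(8,3) = 1540 + 1140 − 56 = 2624.
So draws with at least one of each: 5984 − 2624 = 3360, probability 3360/5984 = 105/187.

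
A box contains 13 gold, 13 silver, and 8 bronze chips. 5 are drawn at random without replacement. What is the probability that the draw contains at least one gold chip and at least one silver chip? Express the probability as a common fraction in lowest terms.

There are C(34,5) = 278256 possible draws.
By inclusion-exclusion on the complements, draws missing all gold or all silver: C(21,5) + C(21,5) − C(8,5) = 20349 + 20349 − 56 = 40642.
So draws with at least one of each: 278256 − 40642 = 237614, probability 237614/278256 = 118807/139128.

118807/139128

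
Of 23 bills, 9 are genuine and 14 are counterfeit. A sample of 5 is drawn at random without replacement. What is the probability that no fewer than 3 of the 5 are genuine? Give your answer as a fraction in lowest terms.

Total selections: C(23,5) = 33649.
Favorable selections (no fewer than 3 genuine): C(9,3)·C(14,2) + C(9,4)·C(14,1) + C(9,5)·C(14,0) = 7644 + 1764 + 126 = 9534.
Probability = 9534/33649 = 1362/4807.

1362/4807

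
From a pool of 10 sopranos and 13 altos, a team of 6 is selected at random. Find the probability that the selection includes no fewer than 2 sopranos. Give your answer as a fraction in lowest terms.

There are C(23,6) = 100947 ways to choose the 6.
Count the complement (fewer than 2 sopranos): C(10,0)·C(13,6) + C(10,1)·C(13,5) = 1716 + 12870 = 14586.
Probability = 1 − 14586/100947 = 86361/100947 = 2617/3059.

2617/3059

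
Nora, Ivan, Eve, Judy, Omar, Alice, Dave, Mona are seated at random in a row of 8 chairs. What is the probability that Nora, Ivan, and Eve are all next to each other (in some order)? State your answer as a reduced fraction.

There are 8! = 40320 arrangements.
Treat the three as one block: 6! placements × 3! orders within the block = 720·6 = 4320.
Probability = 4320/40320 = 3/28.

3/28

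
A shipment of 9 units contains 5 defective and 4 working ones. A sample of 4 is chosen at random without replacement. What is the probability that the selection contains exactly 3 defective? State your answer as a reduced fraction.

There are C(9,4) = 126 ways to choose 4 from 9.
Selections with exactly 3 defective: choose 3 of the 5 defective and 1 of the 4 working, C(5,3)·C(4,1) = 10·4 = 40.
Probability = 40/126 = 20/63.

20/63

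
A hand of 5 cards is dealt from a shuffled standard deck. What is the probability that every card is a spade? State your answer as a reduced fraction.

There are C(52,5) = 2598960 possible 5-card hands.
Hands that are all spades: C(13,5) = 1287.
Probability = 1287/2598960 = 33/66640.

33/66640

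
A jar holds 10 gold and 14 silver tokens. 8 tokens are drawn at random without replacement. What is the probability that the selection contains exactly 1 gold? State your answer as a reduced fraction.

Total number of selections: C(24,8) = 735471.
Selections with exactly 1 gold: choose 1 of the 10 gold and 7 of the 14 silver, C(10,1)·C(14,7) = 10·3432 = 34320.
Probability = 34320/735471 = 1040/22287.

1040/22287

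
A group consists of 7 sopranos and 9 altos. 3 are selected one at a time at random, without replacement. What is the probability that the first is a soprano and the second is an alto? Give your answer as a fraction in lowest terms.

21/80

Multiply the conditional probabilities at each draw: 7/16 · 9/15 = 63/240 = 21/80.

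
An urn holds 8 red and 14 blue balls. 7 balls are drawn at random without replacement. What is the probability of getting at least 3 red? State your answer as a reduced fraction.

989/1938

Total selections: C(22,7) = 170544.
Count the complement (fewer than 3 red): C(8,0)·C(14,7) + C(8,1)·C(14,6) + C(8,2)·C(14,5) = 3432 + 24024 + 56056 = 83512.
Probability = 1 − 83512/170544 = 87032/170544 = 989/1938.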